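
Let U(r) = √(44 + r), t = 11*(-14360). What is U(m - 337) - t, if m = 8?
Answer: 157960 + I*√285 ≈ 1.5796e+5 + 16.882*I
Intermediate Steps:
t = -157960
U(m - 337) - t = √(44 + (8 - 337)) - 1*(-157960) = √(44 - 329) + 157960 = √(-285) + 157960 = I*√285 + 157960 = 157960 + I*√285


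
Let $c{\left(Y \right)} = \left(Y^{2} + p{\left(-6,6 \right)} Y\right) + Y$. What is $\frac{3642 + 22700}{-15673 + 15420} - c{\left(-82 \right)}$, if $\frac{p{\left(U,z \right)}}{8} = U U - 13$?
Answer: $\frac{2110496}{253} \approx 8341.9$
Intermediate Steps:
$p{\left(U,z \right)} = -104 + 8 U^{2}$ ($p{\left(U,z \right)} = 8 \left(U U - 13\right) = 8 \left(U^{2} - 13\right) = 8 \left(-13 + U^{2}\right) = -104 + 8 U^{2}$)
$c{\left(Y \right)} = Y^{2} + 185 Y$ ($c{\left(Y \right)} = \left(Y^{2} + \left(-104 + 8 \left(-6\right)^{2}\right) Y\right) + Y = \left(Y^{2} + \left(-104 + 8 \cdot 36\right) Y\right) + Y = \left(Y^{2} + \left(-104 + 288\right) Y\right) + Y = \left(Y^{2} + 184 Y\right) + Y = Y^{2} + 185 Y$)
$\frac{3642 + 22700}{-15673 + 15420} - c{\left(-82 \right)} = \frac{3642 + 22700}{-15673 + 15420} - - 82 \left(185 - 82\right) = \frac{26342}{-253} - \left(-82\right) 103 = 26342 \left(- \frac{1}{253}\right) - -8446 = - \frac{26342}{253} + 8446 = \frac{2110496}{253}$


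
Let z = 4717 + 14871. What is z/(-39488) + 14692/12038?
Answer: 43044669/59419568 ≈ 0.72442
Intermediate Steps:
z = 19588
z/(-39488) + 14692/12038 = 19588/(-39488) + 14692/12038 = 19588*(-1/39488) + 14692*(1/12038) = -4897/9872 + 7346/6019 = 43044669/59419568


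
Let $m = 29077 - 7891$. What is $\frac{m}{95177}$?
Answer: $\frac{21186}{95177} \approx 0.2226$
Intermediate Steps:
$m = 21186$
$\frac{m}{95177} = \frac{21186}{95177}$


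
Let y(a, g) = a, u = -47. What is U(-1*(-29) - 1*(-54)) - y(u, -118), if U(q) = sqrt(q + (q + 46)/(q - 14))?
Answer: 47 + 4*sqrt(2806)/23 ≈ 56.212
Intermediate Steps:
U(q) = sqrt(q + (46 + q)/(-14 + q))
U(-1*(-29) - 1*(-54)) - y(u, -118) = sqrt((46 + (-1*(-29) - 1*(-54)) + (-1*(-29) - 1*(-54))*(-14 + (-1*(-29) - 1*(-54))))/(-14 + (-1*(-29) - 1*(-54)))) - 1*(-47) = sqrt((46 + (29 + 54) + (29 + 54)*(-14 + (29 + 54)))/(-14 + (29 + 54))) + 47 = sqrt((46 + 83 + 83*(-14 + 83))/(-14 + 83)) + 47 = sqrt((46 + 83 + 83*69)/69) + 47 = sqrt((46 + 83 + 5727)/69) + 47 = sqrt((1/69)*5856) + 47 = sqrt(1952/23) + 47 = 4*sqrt(2806)/23 + 47 = 47 + 4*sqrt(2806)/23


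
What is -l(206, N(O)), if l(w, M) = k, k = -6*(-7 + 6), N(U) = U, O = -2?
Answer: -6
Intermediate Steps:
k = 6 (k = -6*(-1) = 6)
l(w, M) = 6
-l(206, N(O)) = -1*6 = -6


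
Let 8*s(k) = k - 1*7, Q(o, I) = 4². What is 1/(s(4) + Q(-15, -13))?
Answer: 8/125 ≈ 0.064000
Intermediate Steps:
Q(o, I) = 16
s(k) = -7/8 + k/8 (s(k) = (k - 1*7)/8 = (k - 7)/8 = (-7 + k)/8 = -7/8 + k/8)
1/(s(4) + Q(-15, -13)) = 1/((-7/8 + (⅛)*4) + 16) = 1/((-7/8 + ½) + 16) = 1/(-3/8 + 16) = 1/(125/8) = 8/125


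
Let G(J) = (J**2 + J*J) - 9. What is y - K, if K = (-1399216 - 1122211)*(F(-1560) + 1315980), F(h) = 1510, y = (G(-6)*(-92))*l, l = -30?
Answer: 3321955032110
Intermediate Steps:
G(J) = -9 + 2*J**2 (G(J) = (J**2 + J**2) - 9 = 2*J**2 - 9 = -9 + 2*J**2)
y = 173880 (y = ((-9 + 2*(-6)**2)*(-92))*(-30) = ((-9 + 2*36)*(-92))*(-30) = ((-9 + 72)*(-92))*(-30) = (63*(-92))*(-30) = -5796*(-30) = 173880)
K = -3321954858230 (K = (-1399216 - 1122211)*(1510 + 1315980) = -2521427*1317490 = -3321954858230)
y - K = 173880 - 1*(-3321954858230) = 173880 + 3321954858230 = 3321955032110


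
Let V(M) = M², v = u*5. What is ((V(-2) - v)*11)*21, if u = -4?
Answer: 5544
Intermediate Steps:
v = -20 (v = -4*5 = -20)
((V(-2) - v)*11)*21 = (((-2)² - 1*(-20))*11)*21 = ((4 + 20)*11)*21 = (24*11)*21 = 264*21 = 5544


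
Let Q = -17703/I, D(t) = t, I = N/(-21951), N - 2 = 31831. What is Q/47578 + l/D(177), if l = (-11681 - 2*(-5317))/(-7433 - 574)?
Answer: 757644388205/2944417008534 ≈ 0.25732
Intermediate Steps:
N = 31833 (N = 2 + 31831 = 31833)
I = -393/271 (I = 31833/(-21951) = 31833*(-1/21951) = -393/271 ≈ -1.4502)
Q = 1599171/131 (Q = -17703/(-393/271) = -17703*(-271/393) = 1599171/131 ≈ 12207.)
l = 349/2669 (l = (-11681 + 10634)/(-8007) = -1047*(-1/8007) = 349/2669 ≈ 0.13076)
Q/47578 + l/D(177) = (1599171/131)/47578 + (349/2669)/177 = (1599171/131)*(1/47578) + (349/2669)*(1/177) = 1599171/6232718 + 349/472413 = 757644388205/2944417008534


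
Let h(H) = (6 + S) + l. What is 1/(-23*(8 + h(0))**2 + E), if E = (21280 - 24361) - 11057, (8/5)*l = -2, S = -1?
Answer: -16/277015 ≈ -5.7759e-5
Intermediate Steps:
l = -5/4 (l = (5/8)*(-2) = -5/4 ≈ -1.2500)
h(H) = 15/4 (h(H) = (6 - 1) - 5/4 = 5 - 5/4 = 15/4)
E = -14138 (E = -3081 - 11057 = -14138)
1/(-23*(8 + h(0))**2 + E) = 1/(-23*(8 + 15/4)**2 - 14138) = 1/(-23*(47/4)**2 - 14138) = 1/(-23*2209/16 - 14138) = 1/(-50807/16 - 14138) = 1/(-277015/16) = -16/277015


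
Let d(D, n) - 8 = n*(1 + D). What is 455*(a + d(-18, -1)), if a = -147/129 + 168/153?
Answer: 24903970/2193 ≈ 11356.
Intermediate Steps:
a = -91/2193 (a = -147*1/129 + 168*(1/153) = -49/43 + 56/51 = -91/2193 ≈ -0.041496)
d(D, n) = 8 + n*(1 + D)
455*(a + d(-18, -1)) = 455*(-91/2193 + (8 - 1 - 18*(-1))) = 455*(-91/2193 + (8 - 1 + 18)) = 455*(-91/2193 + 25) = 455*(54734/2193) = 24903970/2193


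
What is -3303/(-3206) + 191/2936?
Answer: 5154977/4706408 ≈ 1.0953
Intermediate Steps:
-3303/(-3206) + 191/2936 = -3303*(-1/3206) + 191*(1/2936) = 3303/3206 + 191/2936 = 5154977/4706408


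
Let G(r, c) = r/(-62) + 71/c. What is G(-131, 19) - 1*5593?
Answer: -6581663/1178 ≈ -5587.1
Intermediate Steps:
G(r, c) = 71/c - r/62 (G(r, c) = r*(-1/62) + 71/c = -r/62 + 71/c = 71/c - r/62)
G(-131, 19) - 1*5593 = (71/19 - 1/62*(-131)) - 1*5593 = (71*(1/19) + 131/62) - 5593 = (71/19 + 131/62) - 5593 = 6891/1178 - 5593 = -6581663/1178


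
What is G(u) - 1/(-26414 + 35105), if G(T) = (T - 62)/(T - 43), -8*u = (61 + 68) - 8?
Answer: 1787294/1347105 ≈ 1.3268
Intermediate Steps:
u = -121/8 (u = -((61 + 68) - 8)/8 = -(129 - 8)/8 = -⅛*121 = -121/8 ≈ -15.125)
G(T) = (-62 + T)/(-43 + T)
G(u) - 1/(-26414 + 35105) = (-62 - 121/8)/(-43 - 121/8) - 1/(-26414 + 35105) = -617/8/(-465/8) - 1/8691 = -8/465*(-617/8) - 1*1/8691 = 617/465 - 1/8691 = 1787294/1347105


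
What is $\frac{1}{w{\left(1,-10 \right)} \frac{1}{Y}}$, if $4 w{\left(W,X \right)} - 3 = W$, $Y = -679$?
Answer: $-679$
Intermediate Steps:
$w{\left(W,X \right)} = \frac{3}{4} + \frac{W}{4}$
$\frac{1}{w{\left(1,-10 \right)} \frac{1}{Y}} = \frac{1}{\left(\frac{3}{4} + \frac{1}{4} \cdot 1\right) \frac{1}{-679}} = \frac{1}{\left(\frac{3}{4} + \frac{1}{4}\right) \left(- \frac{1}{679}\right)} = \frac{1}{1 \left(- \frac{1}{679}\right)} = \frac{1}{- \frac{1}{679}} = -679$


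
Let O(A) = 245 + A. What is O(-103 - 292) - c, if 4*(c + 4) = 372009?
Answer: -372593/4 ≈ -93148.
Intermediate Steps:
c = 371993/4 (c = -4 + (¼)*372009 = -4 + 372009/4 = 371993/4 ≈ 92998.)
O(-103 - 292) - c = (245 + (-103 - 292)) - 1*371993/4 = (245 - 395) - 371993/4 = -150 - 371993/4 = -372593/4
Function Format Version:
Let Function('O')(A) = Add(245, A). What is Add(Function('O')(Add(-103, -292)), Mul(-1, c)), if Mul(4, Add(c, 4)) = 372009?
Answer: Rational(-372593, 4) ≈ -93148.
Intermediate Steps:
c = Rational(371993, 4) (c = Add(-4, Mul(Rational(1, 4), 372009)) = Add(-4, Rational(372009, 4)) = Rational(371993, 4) ≈ 92998.)
Add(Function('O')(Add(-103, -292)), Mul(-1, c)) = Add(Add(245, Add(-103, -292)), Mul(-1, Rational(371993, 4))) = Add(Add(245, -395), Rational(-371993, 4)) = Add(-150, Rational(-371993, 4)) = Rational(-372593, 4)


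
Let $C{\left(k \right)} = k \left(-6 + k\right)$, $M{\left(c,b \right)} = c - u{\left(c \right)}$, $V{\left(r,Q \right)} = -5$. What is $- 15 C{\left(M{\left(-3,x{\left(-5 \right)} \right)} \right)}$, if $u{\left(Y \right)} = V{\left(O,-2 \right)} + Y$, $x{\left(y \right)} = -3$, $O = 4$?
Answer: $75$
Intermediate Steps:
$u{\left(Y \right)} = -5 + Y$
$M{\left(c,b \right)} = 5$ ($M{\left(c,b \right)} = c - \left(-5 + c\right) = 5$)
$- 15 C{\left(M{\left(-3,x{\left(-5 \right)} \right)} \right)} = - 15 \cdot 5 \left(-6 + 5\right) = - 15 \cdot 5 \left(-1\right) = \left(-15\right) \left(-5\right) = 75$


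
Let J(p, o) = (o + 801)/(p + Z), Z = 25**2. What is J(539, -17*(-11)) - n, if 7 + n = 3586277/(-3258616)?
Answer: 8486285551/948257256 ≈ 8.9494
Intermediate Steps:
Z = 625
J(p, o) = (801 + o)/(625 + p) (J(p, o) = (o + 801)/(p + 625) = (801 + o)/(625 + p))
n = -26396589/3258616 (n = -7 + 3586277/(-3258616) = -7 + 3586277*(-1/3258616) = -7 - 3586277/3258616 = -26396589/3258616 ≈ -8.1006)
J(539, -17*(-11)) - n = (801 - 17*(-11))/(625 + 539) - 1*(-26396589/3258616) = (801 + 187)/1164 + 26396589/3258616 = (1/1164)*988 + 26396589/3258616 = 247/291 + 26396589/3258616 = 8486285551/948257256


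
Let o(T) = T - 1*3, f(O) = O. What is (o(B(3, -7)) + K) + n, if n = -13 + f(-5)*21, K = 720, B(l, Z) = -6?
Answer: 593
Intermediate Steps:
o(T) = -3 + T (o(T) = T - 3 = -3 + T)
n = -118 (n = -13 - 5*21 = -13 - 105 = -118)
(o(B(3, -7)) + K) + n = ((-3 - 6) + 720) - 118 = (-9 + 720) - 118 = 711 - 118 = 593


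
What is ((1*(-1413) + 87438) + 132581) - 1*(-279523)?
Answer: 498129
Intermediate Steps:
((1*(-1413) + 87438) + 132581) - 1*(-279523) = ((-1413 + 87438) + 132581) + 279523 = (86025 + 132581) + 279523 = 218606 + 279523 = 498129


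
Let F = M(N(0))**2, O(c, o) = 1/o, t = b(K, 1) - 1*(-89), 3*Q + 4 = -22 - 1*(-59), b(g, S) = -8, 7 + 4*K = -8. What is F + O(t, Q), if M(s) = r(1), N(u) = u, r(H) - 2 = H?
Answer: 100/11 ≈ 9.0909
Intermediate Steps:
r(H) = 2 + H
K = -15/4 (K = -7/4 + (1/4)*(-8) = -7/4 - 2 = -15/4 ≈ -3.7500)
Q = 11 (Q = -4/3 + (-22 - 1*(-59))/3 = -4/3 + (-22 + 59)/3 = -4/3 + (1/3)*37 = -4/3 + 37/3 = 11)
M(s) = 3 (M(s) = 2 + 1 = 3)
t = 81 (t = -8 - 1*(-89) = -8 + 89 = 81)
F = 9 (F = 3**2 = 9)
F + O(t, Q) = 9 + 1/11 = 100/11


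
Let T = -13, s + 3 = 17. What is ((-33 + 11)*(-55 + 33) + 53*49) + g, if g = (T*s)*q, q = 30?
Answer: -2379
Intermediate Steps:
s = 14 (s = -3 + 17 = 14)
g = -5460 (g = -13*14*30 = -182*30 = -5460)
((-33 + 11)*(-55 + 33) + 53*49) + g = ((-33 + 11)*(-55 + 33) + 53*49) - 5460 = (-22*(-22) + 2597) - 5460 = (484 + 2597) - 5460 = 3081 - 5460 = -2379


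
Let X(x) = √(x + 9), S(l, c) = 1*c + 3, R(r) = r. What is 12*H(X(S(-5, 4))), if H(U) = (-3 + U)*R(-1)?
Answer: -12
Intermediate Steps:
S(l, c) = 3 + c (S(l, c) = c + 3 = 3 + c)
X(x) = √(9 + x)
H(U) = 3 - U (H(U) = (-3 + U)*(-1) = 3 - U)
12*H(X(S(-5, 4))) = 12*(3 - √(9 + (3 + 4))) = 12*(3 - √(9 + 7)) = 12*(3 - √16) = 12*(3 - 1*4) = 12*(3 - 4) = 12*(-1) = -12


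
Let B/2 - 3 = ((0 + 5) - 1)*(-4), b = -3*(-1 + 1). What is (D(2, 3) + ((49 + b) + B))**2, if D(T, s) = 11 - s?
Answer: 961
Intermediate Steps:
b = 0 (b = -3*0 = 0)
B = -26 (B = 6 + 2*(((0 + 5) - 1)*(-4)) = 6 + 2*((5 - 1)*(-4)) = 6 + 2*(4*(-4)) = 6 + 2*(-16) = 6 - 32 = -26)
(D(2, 3) + ((49 + b) + B))**2 = ((11 - 1*3) + ((49 + 0) - 26))**2 = ((11 - 3) + (49 - 26))**2 = (8 + 23)**2 = 31**2 = 961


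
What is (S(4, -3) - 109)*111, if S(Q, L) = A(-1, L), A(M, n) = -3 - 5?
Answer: -12987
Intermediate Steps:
A(M, n) = -8
S(Q, L) = -8
(S(4, -3) - 109)*111 = (-8 - 109)*111 = -117*111 = -12987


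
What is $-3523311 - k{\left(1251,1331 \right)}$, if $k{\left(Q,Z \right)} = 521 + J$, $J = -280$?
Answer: $-3523552$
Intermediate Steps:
$k{\left(Q,Z \right)} = 241$ ($k{\left(Q,Z \right)} = 521 - 280 = 241$)
$-3523311 - k{\left(1251,1331 \right)} = -3523311 - 241 = -3523552$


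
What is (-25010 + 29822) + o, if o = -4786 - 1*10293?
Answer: -10267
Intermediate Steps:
o = -15079 (o = -4786 - 10293 = -15079)
(-25010 + 29822) + o = (-25010 + 29822) - 15079 = 4812 - 15079 = -10267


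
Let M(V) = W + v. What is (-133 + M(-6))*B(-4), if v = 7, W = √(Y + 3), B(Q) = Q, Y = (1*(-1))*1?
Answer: 504 - 4*√2 ≈ 498.34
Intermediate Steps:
Y = -1 (Y = -1*1 = -1)
W = √2 (W = √(-1 + 3) = √2 ≈ 1.4142)
M(V) = 7 + √2 (M(V) = √2 + 7 = 7 + √2)
(-133 + M(-6))*B(-4) = (-133 + (7 + √2))*(-4) = (-126 + √2)*(-4) = 504 - 4*√2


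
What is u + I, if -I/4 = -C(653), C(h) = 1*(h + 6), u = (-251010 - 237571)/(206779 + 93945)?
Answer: 792219883/300724 ≈ 2634.4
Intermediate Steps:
u = -488581/300724 ≈ -1.6247
C(h) = 6 + h (C(h) = 1*(6 + h) = 6 + h)
I = 2636 (I = -(-4)*(6 + 653) = -(-4)*659 = -4*(-659) = 2636)
u + I = -488581/300724 + 2636 = 792219883/300724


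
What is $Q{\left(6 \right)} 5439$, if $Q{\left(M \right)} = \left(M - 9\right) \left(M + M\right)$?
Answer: $-195804$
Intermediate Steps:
$Q{\left(M \right)} = 2 M \left(-9 + M\right)$ ($Q{\left(M \right)} = \left(-9 + M\right) 2 M = 2 M \left(-9 + M\right)$)
$Q{\left(6 \right)} 5439 = 2 \cdot 6 \left(-9 + 6\right) 5439 = 2 \cdot 6 \left(-3\right) 5439 = \left(-36\right) 5439 = -195804$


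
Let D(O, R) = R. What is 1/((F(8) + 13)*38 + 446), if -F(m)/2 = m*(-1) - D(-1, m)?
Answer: 1/2156 ≈ 0.00046382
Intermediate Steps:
F(m) = 4*m (F(m) = -2*(m*(-1) - m) = -2*(-m - m) = -(-4)*m = 4*m)
1/((F(8) + 13)*38 + 446) = 1/((4*8 + 13)*38 + 446) = 1/((32 + 13)*38 + 446) = 1/(45*38 + 446) = 1/(1710 + 446) = 1/2156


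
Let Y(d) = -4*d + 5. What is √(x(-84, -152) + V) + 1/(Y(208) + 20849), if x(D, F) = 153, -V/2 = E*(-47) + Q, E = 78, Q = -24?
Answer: 1/20022 + 9*√93 ≈ 86.793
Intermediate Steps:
V = 7380 (V = -2*(78*(-47) - 24) = -2*(-3666 - 24) = -2*(-3690) = 7380)
Y(d) = 5 - 4*d
√(x(-84, -152) + V) + 1/(Y(208) + 20849) = √(153 + 7380) + 1/((5 - 4*208) + 20849) = √7533 + 1/((5 - 832) + 20849) = 9*√93 + 1/(-827 + 20849) = 9*√93 + 1/20022 = 1/20022 + 9*√93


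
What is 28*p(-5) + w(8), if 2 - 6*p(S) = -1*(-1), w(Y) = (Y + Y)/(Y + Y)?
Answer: 17/3 ≈ 5.6667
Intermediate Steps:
w(Y) = 1 (w(Y) = (2*Y)/((2*Y)) = (2*Y)*(1/(2*Y)) = 1)
p(S) = ⅙ (p(S) = ⅓ - (-1)*(-1)/6 = ⅓ - ⅙*1 = ⅓ - ⅙ = ⅙)
28*p(-5) + w(8) = 28*(⅙) + 1 = 14/3 + 1 = 17/3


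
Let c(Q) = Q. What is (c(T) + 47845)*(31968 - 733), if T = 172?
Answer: 1499810995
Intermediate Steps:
(c(T) + 47845)*(31968 - 733) = (172 + 47845)*(31968 - 733) = 48017*31235 = 1499810995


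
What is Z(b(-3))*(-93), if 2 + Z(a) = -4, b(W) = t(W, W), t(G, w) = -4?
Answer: 558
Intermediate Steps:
b(W) = -4
Z(a) = -6 (Z(a) = -2 - 4 = -6)
Z(b(-3))*(-93) = -6*(-93) = 558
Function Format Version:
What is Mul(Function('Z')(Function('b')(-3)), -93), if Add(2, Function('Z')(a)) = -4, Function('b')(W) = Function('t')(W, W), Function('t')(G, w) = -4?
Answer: 558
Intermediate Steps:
Function('b')(W) = -4
Function('Z')(a) = -6 (Function('Z')(a) = Add(-2, -4) = -6)
Mul(Function('Z')(Function('b')(-3)), -93) = Mul(-6, -93) = 558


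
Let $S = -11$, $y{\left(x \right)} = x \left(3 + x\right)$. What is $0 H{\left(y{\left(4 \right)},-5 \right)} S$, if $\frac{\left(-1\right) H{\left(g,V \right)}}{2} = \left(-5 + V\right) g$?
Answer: $0$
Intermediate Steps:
$H{\left(g,V \right)} = - 2 g \left(-5 + V\right)$ ($H{\left(g,V \right)} = - 2 \left(-5 + V\right) g = - 2 g \left(-5 + V\right)$)
$0 H{\left(y{\left(4 \right)},-5 \right)} S = 0 \cdot 2 \cdot 4 \left(3 + 4\right) \left(5 - -5\right) \left(-11\right) = 0 \cdot 2 \cdot 4 \cdot 7 \left(5 + 5\right) \left(-11\right) = 0 \cdot 2 \cdot 28 \cdot 10 \left(-11\right) = 0 \cdot 560 \left(-11\right) = 0 \left(-11\right) = 0$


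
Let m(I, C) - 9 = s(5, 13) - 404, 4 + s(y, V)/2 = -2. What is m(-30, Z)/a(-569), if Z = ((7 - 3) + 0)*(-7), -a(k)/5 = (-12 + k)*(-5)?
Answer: 407/14525 ≈ 0.028021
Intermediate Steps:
s(y, V) = -12 (s(y, V) = -8 + 2*(-2) = -8 - 4 = -12)
a(k) = -300 + 25*k (a(k) = -5*(-12 + k)*(-5) = -5*(60 - 5*k) = -300 + 25*k)
Z = -28 (Z = (4 + 0)*(-7) = 4*(-7) = -28)
m(I, C) = -407 (m(I, C) = 9 + (-12 - 404) = 9 - 416 = -407)
m(-30, Z)/a(-569) = -407/(-300 + 25*(-569)) = -407/(-300 - 14225) = -407/(-14525) = -407*(-1/14525) = 407/14525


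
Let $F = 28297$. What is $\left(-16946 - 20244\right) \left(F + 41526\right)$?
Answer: $-2596717370$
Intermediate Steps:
$\left(-16946 - 20244\right) \left(F + 41526\right) = \left(-16946 - 20244\right) \left(28297 + 41526\right) = \left(-37190\right) 69823 = -2596717370$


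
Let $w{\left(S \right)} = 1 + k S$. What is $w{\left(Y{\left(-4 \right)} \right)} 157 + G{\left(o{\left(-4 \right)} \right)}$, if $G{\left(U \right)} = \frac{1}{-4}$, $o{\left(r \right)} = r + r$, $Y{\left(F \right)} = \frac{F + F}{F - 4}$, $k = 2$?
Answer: $\frac{1883}{4} \approx 470.75$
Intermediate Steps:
$Y{\left(F \right)} = \frac{2 F}{-4 + F}$
$o{\left(r \right)} = 2 r$
$G{\left(U \right)} = - \frac{1}{4}$
$w{\left(S \right)} = 1 + 2 S$
$w{\left(Y{\left(-4 \right)} \right)} 157 + G{\left(o{\left(-4 \right)} \right)} = \left(1 + 2 \cdot 2 \left(-4\right) \frac{1}{-4 - 4}\right) 157 - \frac{1}{4} = \left(1 + 2 \cdot 2 \left(-4\right) \frac{1}{-8}\right) 157 - \frac{1}{4} = \left(1 + 2 \cdot 2 \left(-4\right) \left(- \frac{1}{8}\right)\right) 157 - \frac{1}{4} = \left(1 + 2 \cdot 1\right) 157 - \frac{1}{4} = \left(1 + 2\right) 157 - \frac{1}{4} = 3 \cdot 157 - \frac{1}{4} = 471 - \frac{1}{4} = \frac{1883}{4}$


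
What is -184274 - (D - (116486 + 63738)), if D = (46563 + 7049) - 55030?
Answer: -2632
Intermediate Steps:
D = -1418 (D = 53612 - 55030 = -1418)
-184274 - (D - (116486 + 63738)) = -184274 - (-1418 - (116486 + 63738)) = -184274 - (-1418 - 1*180224) = -184274 - (-1418 - 180224) = -184274 - 1*(-181642) = -184274 + 181642 = -2632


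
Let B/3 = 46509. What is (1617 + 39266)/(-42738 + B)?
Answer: 40883/96789 ≈ 0.42239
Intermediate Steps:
B = 139527 (B = 3*46509 = 139527)
(1617 + 39266)/(-42738 + B) = (1617 + 39266)/(-42738 + 139527) = 40883/96789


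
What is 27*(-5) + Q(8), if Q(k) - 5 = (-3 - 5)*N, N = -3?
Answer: -106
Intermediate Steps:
Q(k) = 29 (Q(k) = 5 + (-3 - 5)*(-3) = 5 - 8*(-3) = 5 + 24 = 29)
27*(-5) + Q(8) = 27*(-5) + 29 = -135 + 29 = -106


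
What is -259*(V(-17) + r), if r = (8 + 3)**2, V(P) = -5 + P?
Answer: -25641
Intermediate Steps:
r = 121 (r = 11**2 = 121)
-259*(V(-17) + r) = -259*((-5 - 17) + 121) = -259*(-22 + 121) = -259*99 = -25641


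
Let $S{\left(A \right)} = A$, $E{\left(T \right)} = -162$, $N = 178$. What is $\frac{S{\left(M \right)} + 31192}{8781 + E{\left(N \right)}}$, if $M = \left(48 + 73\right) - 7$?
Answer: $\frac{31306}{8619} \approx 3.6322$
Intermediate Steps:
$M = 114$ ($M = 121 - 7 = 114$)
$\frac{S{\left(M \right)} + 31192}{8781 + E{\left(N \right)}} = \frac{114 + 31192}{8781 - 162} = \frac{31306}{8619}$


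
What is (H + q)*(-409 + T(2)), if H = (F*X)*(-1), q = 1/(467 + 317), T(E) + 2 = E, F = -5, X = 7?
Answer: -11223369/784 ≈ -14316.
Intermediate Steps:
T(E) = -2 + E
q = 1/784 ≈ 0.0012755
H = 35 (H = -5*7*(-1) = -35*(-1) = 35)
(H + q)*(-409 + T(2)) = (35 + 1/784)*(-409 + (-2 + 2)) = 27441*(-409 + 0)/784 = (27441/784)*(-409) = -11223369/784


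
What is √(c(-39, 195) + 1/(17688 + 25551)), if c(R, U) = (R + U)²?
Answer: √45498856283895/43239 ≈ 156.00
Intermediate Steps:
√(c(-39, 195) + 1/(17688 + 25551)) = √((-39 + 195)² + 1/(17688 + 25551)) = √(156² + 1/43239) = √(24336 + 1/43239) = √(1052264305/43239) = √45498856283895/43239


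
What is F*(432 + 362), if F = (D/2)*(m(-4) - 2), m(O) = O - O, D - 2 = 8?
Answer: -7940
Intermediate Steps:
D = 10 (D = 2 + 8 = 10)
m(O) = 0
F = -10 (F = (10/2)*(0 - 2) = (10*(½))*(-2) = 5*(-2) = -10)
F*(432 + 362) = -10*(432 + 362) = -10*794 = -7940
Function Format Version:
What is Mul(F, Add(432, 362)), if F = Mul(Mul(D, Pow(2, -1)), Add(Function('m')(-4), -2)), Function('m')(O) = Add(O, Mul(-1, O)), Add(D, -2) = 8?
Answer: -7940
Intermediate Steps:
D = 10 (D = Add(2, 8) = 10)
Function('m')(O) = 0
F = -10 (F = Mul(Mul(10, Pow(2, -1)), Add(0, -2)) = Mul(Mul(10, Rational(1, 2)), -2) = Mul(5, -2) = -10)
Mul(F, Add(432, 362)) = Mul(-10, Add(432, 362)) = Mul(-10, 794) = -7940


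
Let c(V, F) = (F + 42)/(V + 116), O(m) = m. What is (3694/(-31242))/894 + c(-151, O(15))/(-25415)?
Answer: -846937757/12422371402350 ≈ -6.8178e-5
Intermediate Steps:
c(V, F) = (42 + F)/(116 + V)
(3694/(-31242))/894 + c(-151, O(15))/(-25415) = (3694/(-31242))/894 + ((42 + 15)/(116 - 151))/(-25415) = (3694*(-1/31242))*(1/894) + (57/(-35))*(-1/25415) = -1847/15621*1/894 - 1/35*57*(-1/25415) = -1847/13965174 - 57/35*(-1/25415) = -1847/13965174 + 57/889525 = -846937757/12422371402350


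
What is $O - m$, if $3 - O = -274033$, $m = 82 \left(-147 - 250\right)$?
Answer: $306590$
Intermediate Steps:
$m = -32554$ ($m = 82 \left(-397\right) = -32554$)
$O = 274036$ ($O = 3 - -274033 = 3 + 274033 = 274036$)
$O - m = 274036 - -32554 = 274036 + 32554 = 306590$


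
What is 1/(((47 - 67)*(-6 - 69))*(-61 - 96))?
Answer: -1/235500 ≈ -4.2463e-6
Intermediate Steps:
1/(((47 - 67)*(-6 - 69))*(-61 - 96)) = 1/(-20*(-75)*(-157)) = 1/(1500*(-157)) = 1/(-235500) = -1/235500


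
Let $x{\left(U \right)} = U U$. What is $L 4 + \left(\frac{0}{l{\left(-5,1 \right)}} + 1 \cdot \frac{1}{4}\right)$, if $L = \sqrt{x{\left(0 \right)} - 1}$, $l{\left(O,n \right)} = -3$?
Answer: $\frac{1}{4} + 4 i \approx 0.25 + 4.0 i$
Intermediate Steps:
$x{\left(U \right)} = U^{2}$
$L = i$ ($L = \sqrt{0^{2} - 1} = \sqrt{0 - 1} = \sqrt{-1} = i \approx 1.0 i$)
$L 4 + \left(\frac{0}{l{\left(-5,1 \right)}} + 1 \cdot \frac{1}{4}\right) = i 4 + \left(\frac{0}{-3} + 1 \cdot \frac{1}{4}\right) = 4 i + \left(0 \left(- \frac{1}{3}\right) + 1 \cdot \frac{1}{4}\right) = 4 i + \left(0 + \frac{1}{4}\right) = 4 i + \frac{1}{4} = \frac{1}{4} + 4 i$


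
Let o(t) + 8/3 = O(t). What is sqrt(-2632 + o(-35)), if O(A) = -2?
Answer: I*sqrt(23730)/3 ≈ 51.349*I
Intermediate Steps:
o(t) = -14/3 (o(t) = -8/3 - 2 = -14/3)
sqrt(-2632 + o(-35)) = sqrt(-2632 - 14/3) = sqrt(-7910/3) = I*sqrt(23730)/3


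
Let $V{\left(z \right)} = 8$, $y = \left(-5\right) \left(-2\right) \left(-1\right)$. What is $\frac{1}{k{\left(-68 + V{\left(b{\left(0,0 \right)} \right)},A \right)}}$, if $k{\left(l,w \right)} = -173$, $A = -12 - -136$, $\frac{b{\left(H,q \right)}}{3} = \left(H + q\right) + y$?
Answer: $- \frac{1}{173} \approx -0.0057803$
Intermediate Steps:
$y = -10$ ($y = 10 \left(-1\right) = -10$)
$b{\left(H,q \right)} = -30 + 3 H + 3 q$ ($b{\left(H,q \right)} = 3 \left(\left(H + q\right) - 10\right) = 3 \left(-10 + H + q\right) = -30 + 3 H + 3 q$)
$A = 124$ ($A = -12 + 136 = 124$)
$\frac{1}{k{\left(-68 + V{\left(b{\left(0,0 \right)} \right)},A \right)}} = \frac{1}{-173} = - \frac{1}{173}$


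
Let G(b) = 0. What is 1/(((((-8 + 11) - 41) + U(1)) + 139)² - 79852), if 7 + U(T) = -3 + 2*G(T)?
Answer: -1/71571 ≈ -1.3972e-5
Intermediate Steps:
U(T) = -10 (U(T) = -7 + (-3 + 2*0) = -7 + (-3 + 0) = -7 - 3 = -10)
1/(((((-8 + 11) - 41) + U(1)) + 139)² - 79852) = 1/(((((-8 + 11) - 41) - 10) + 139)² - 79852) = 1/((((3 - 41) - 10) + 139)² - 79852) = 1/(((-38 - 10) + 139)² - 79852) = 1/((-48 + 139)² - 79852) = 1/(91² - 79852) = 1/(8281 - 79852) = 1/(-71571) = -1/71571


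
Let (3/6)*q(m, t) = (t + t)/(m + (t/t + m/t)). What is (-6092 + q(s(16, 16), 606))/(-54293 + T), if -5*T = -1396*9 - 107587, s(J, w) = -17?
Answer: 151601350/734856441 ≈ 0.20630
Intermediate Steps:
q(m, t) = 4*t/(1 + m + m/t) (q(m, t) = 2*((t + t)/(m + (t/t + m/t))) = 2*((2*t)/(m + (1 + m/t))) = 2*((2*t)/(1 + m + m/t)) = 2*(2*t/(1 + m + m/t)) = 4*t/(1 + m + m/t))
T = 120151/5 (T = -(-1396*9 - 107587)/5 = -(-12564 - 107587)/5 = -⅕*(-120151) = 120151/5 ≈ 24030.)
(-6092 + q(s(16, 16), 606))/(-54293 + T) = (-6092 + 4*606²/(-17 + 606 - 17*606))/(-54293 + 120151/5) = (-6092 + 4*367236/(-17 + 606 - 10302))/(-151314/5) = (-6092 + 4*367236/(-9713))*(-5/151314) = (-6092 + 4*367236*(-1/9713))*(-5/151314) = (-6092 - 1468944/9713)*(-5/151314) = -60640540/9713*(-5/151314) = 151601350/734856441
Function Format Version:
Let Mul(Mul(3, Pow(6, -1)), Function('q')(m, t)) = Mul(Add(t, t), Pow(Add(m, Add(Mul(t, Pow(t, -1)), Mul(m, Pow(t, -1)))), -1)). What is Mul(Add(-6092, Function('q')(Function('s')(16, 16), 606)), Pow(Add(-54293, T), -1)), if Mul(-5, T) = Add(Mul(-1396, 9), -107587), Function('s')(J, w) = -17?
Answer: Rational(151601350, 734856441) ≈ 0.20630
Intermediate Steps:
Function('q')(m, t) = Mul(4, t, Pow(Add(1, m, Mul(m, Pow(t, -1))), -1)) (Function('q')(m, t) = Mul(2, Mul(Add(t, t), Pow(Add(m, Add(Mul(t, Pow(t, -1)), Mul(m, Pow(t, -1)))), -1))) = Mul(2, Mul(Mul(2, t), Pow(Add(m, Add(1, Mul(m, Pow(t, -1)))), -1))) = Mul(2, Mul(Mul(2, t), Pow(Add(1, m, Mul(m, Pow(t, -1))), -1))) = Mul(2, Mul(2, t, Pow(Add(1, m, Mul(m, Pow(t, -1))), -1))) = Mul(4, t, Pow(Add(1, m, Mul(m, Pow(t, -1))), -1)))
T = Rational(120151, 5) (T = Mul(Rational(-1, 5), Add(Mul(-1396, 9), -107587)) = Mul(Rational(-1, 5), Add(-12564, -107587)) = Mul(Rational(-1, 5), -120151) = Rational(120151, 5) ≈ 24030.)
Mul(Add(-6092, Function('q')(Function('s')(16, 16), 606)), Pow(Add(-54293, T), -1)) = Mul(Add(-6092, Mul(4, Pow(606, 2), Pow(Add(-17, 606, Mul(-17, 606)), -1))), Pow(Add(-54293, Rational(120151, 5)), -1)) = Mul(Add(-6092, Mul(4, 367236, Pow(Add(-17, 606, -10302), -1))), Pow(Rational(-151314, 5), -1)) = Mul(Add(-6092, Mul(4, 367236, Pow(-9713, -1))), Rational(-5, 151314)) = Mul(Add(-6092, Mul(4, 367236, Rational(-1, 9713))), Rational(-5, 151314)) = Mul(Add(-6092, Rational(-1468944, 9713)), Rational(-5, 151314)) = Mul(Rational(-60640540, 9713), Rational(-5, 151314)) = Rational(151601350, 734856441)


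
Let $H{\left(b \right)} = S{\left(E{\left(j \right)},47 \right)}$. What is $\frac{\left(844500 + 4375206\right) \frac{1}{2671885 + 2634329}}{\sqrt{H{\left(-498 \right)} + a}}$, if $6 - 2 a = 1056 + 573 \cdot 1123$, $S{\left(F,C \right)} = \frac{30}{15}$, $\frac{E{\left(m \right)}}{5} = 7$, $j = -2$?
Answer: $- \frac{869951 i \sqrt{51562}}{113999585945} \approx - 0.0017328 i$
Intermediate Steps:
$E{\left(m \right)} = 35$ ($E{\left(m \right)} = 5 \cdot 7 = 35$)
$S{\left(F,C \right)} = 2$ ($S{\left(F,C \right)} = 30 \cdot \frac{1}{15} = 2$)
$a = - \frac{644529}{2}$ ($a = 3 - \frac{1056 + 573 \cdot 1123}{2} = 3 - \frac{1056 + 643479}{2} = 3 - \frac{644535}{2} = - \frac{644529}{2} \approx -3.2226 \cdot 10^{5}$)
$H{\left(b \right)} = 2$
$\frac{\left(844500 + 4375206\right) \frac{1}{2671885 + 2634329}}{\sqrt{H{\left(-498 \right)} + a}} = \frac{\left(844500 + 4375206\right) \frac{1}{2671885 + 2634329}}{\sqrt{2 - \frac{644529}{2}}} = \frac{5219706 \cdot \frac{1}{5306214}}{\sqrt{- \frac{644525}{2}}} = \frac{5219706 \cdot \frac{1}{5306214}}{\frac{5}{2} i \sqrt{51562}} = \frac{869951 \left(- \frac{i \sqrt{51562}}{128905}\right)}{884369} = - \frac{869951 i \sqrt{51562}}{113999585945}$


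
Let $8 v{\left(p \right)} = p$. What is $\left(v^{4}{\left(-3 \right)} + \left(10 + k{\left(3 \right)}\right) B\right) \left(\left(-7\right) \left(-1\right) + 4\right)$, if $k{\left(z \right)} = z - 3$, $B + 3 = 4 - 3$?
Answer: $- \frac{900229}{4096} \approx -219.78$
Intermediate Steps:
$v{\left(p \right)} = \frac{p}{8}$
$B = -2$ ($B = -3 + \left(4 - 3\right) = -3 + 1 = -2$)
$k{\left(z \right)} = -3 + z$
$\left(v^{4}{\left(-3 \right)} + \left(10 + k{\left(3 \right)}\right) B\right) \left(\left(-7\right) \left(-1\right) + 4\right) = \left(\left(\frac{1}{8} \left(-3\right)\right)^{4} + \left(10 + \left(-3 + 3\right)\right) \left(-2\right)\right) \left(\left(-7\right) \left(-1\right) + 4\right) = \left(\left(- \frac{3}{8}\right)^{4} + \left(10 + 0\right) \left(-2\right)\right) \left(7 + 4\right) = \left(\frac{81}{4096} + 10 \left(-2\right)\right) 11 = \left(\frac{81}{4096} - 20\right) 11 = \left(- \frac{81839}{4096}\right) 11 = - \frac{900229}{4096}$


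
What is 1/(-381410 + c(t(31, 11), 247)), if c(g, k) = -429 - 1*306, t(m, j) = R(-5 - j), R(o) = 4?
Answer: -1/382145 ≈ -2.6168e-6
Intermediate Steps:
t(m, j) = 4
c(g, k) = -735 (c(g, k) = -429 - 306 = -735)
1/(-381410 + c(t(31, 11), 247)) = 1/(-381410 - 735) = 1/(-382145) = -1/382145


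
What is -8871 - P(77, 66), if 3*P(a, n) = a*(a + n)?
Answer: -37624/3 ≈ -12541.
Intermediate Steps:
P(a, n) = a*(a + n)/3 (P(a, n) = (a*(a + n))/3 = a*(a + n)/3)
-8871 - P(77, 66) = -8871 - 77*(77 + 66)/3 = -8871 - 77*143/3 = -8871 - 1*11011/3 = -8871 - 11011/3 = -37624/3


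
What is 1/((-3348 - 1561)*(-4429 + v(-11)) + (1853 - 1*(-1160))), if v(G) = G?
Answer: 1/21798973 ≈ 4.5874e-8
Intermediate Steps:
1/((-3348 - 1561)*(-4429 + v(-11)) + (1853 - 1*(-1160))) = 1/((-3348 - 1561)*(-4429 - 11) + (1853 - 1*(-1160))) = 1/(-4909*(-4440) + (1853 + 1160)) = 1/(21795960 + 3013) = 1/21798973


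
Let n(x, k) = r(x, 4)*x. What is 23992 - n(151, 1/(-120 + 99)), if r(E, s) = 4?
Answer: 23388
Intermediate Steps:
n(x, k) = 4*x
23992 - n(151, 1/(-120 + 99)) = 23992 - 4*151 = 23992 - 1*604 = 23992 - 604 = 23388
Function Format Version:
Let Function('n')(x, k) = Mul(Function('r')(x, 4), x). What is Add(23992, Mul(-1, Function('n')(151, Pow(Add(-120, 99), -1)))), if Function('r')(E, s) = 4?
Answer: 23388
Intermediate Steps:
Function('n')(x, k) = Mul(4, x)
Add(23992, Mul(-1, Function('n')(151, Pow(Add(-120, 99), -1)))) = Add(23992, Mul(-1, Mul(4, 151))) = Add(23992, Mul(-1, 604)) = Add(23992, -604) = 23388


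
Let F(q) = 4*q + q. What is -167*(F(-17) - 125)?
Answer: 35070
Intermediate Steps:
F(q) = 5*q
-167*(F(-17) - 125) = -167*(5*(-17) - 125) = -167*(-85 - 125) = -167*(-210) = 35070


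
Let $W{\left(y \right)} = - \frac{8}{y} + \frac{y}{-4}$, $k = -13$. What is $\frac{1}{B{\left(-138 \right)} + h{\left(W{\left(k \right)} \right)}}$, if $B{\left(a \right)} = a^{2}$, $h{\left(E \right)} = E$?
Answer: $\frac{52}{990489} \approx 5.2499 \cdot 10^{-5}$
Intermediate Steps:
$W{\left(y \right)} = - \frac{8}{y} - \frac{y}{4}$ ($W{\left(y \right)} = - \frac{8}{y} + y \left(- \frac{1}{4}\right) = - \frac{8}{y} - \frac{y}{4}$)
$\frac{1}{B{\left(-138 \right)} + h{\left(W{\left(k \right)} \right)}} = \frac{1}{\left(-138\right)^{2} - \left(- \frac{13}{4} + \frac{8}{-13}\right)} = \frac{1}{19044 + \left(\left(-8\right) \left(- \frac{1}{13}\right) + \frac{13}{4}\right)} = \frac{1}{19044 + \left(\frac{8}{13} + \frac{13}{4}\right)} = \frac{1}{19044 + \frac{201}{52}} = \frac{1}{\frac{990489}{52}} = \frac{52}{990489}$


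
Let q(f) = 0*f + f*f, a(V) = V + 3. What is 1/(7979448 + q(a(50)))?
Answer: 1/7982257 ≈ 1.2528e-7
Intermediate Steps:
a(V) = 3 + V
q(f) = f² (q(f) = 0 + f² = f²)
1/(7979448 + q(a(50))) = 1/(7979448 + (3 + 50)²) = 1/(7979448 + 53²) = 1/(7979448 + 2809) = 1/7982257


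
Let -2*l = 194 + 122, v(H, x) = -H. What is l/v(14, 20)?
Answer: 79/7 ≈ 11.286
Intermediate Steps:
l = -158 (l = -(194 + 122)/2 = -1/2*316 = -158)
l/v(14, 20) = -158/((-1*14)) = -158/(-14) = -158*(-1/14) = 79/7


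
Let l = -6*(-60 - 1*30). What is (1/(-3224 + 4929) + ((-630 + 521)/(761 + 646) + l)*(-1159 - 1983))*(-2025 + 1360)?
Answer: 77323181078657/68541 ≈ 1.1281e+9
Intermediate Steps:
l = 540 (l = -6*(-60 - 30) = -6*(-90) = 540)
(1/(-3224 + 4929) + ((-630 + 521)/(761 + 646) + l)*(-1159 - 1983))*(-2025 + 1360) = (1/(-3224 + 4929) + ((-630 + 521)/(761 + 646) + 540)*(-1159 - 1983))*(-2025 + 1360) = (1/1705 + (-109/1407 + 540)*(-3142))*(-665) = (1/1705 + (759671/1407)*(-3142))*(-665) = (1/1705 - 2386886282/1407)*(-665) = -4069641109403/2398935*(-665) = 77323181078657/68541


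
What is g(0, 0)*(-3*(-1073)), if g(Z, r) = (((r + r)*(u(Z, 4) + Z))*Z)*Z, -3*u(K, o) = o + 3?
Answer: 0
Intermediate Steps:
u(K, o) = -1 - o/3 (u(K, o) = -(o + 3)/3 = -(3 + o)/3 = -1 - o/3)
g(Z, r) = 2*r*Z**2*(-7/3 + Z) (g(Z, r) = (((r + r)*((-1 - 1/3*4) + Z))*Z)*Z = (((2*r)*((-1 - 4/3) + Z))*Z)*Z = (((2*r)*(-7/3 + Z))*Z)*Z = ((2*r*(-7/3 + Z))*Z)*Z = (2*Z*r*(-7/3 + Z))*Z = 2*r*Z**2*(-7/3 + Z))
g(0, 0)*(-3*(-1073)) = ((2/3)*0*0**2*(-7 + 3*0))*(-3*(-1073)) = ((2/3)*0*0*(-7 + 0))*3219 = ((2/3)*0*0*(-7))*3219 = 0*3219 = 0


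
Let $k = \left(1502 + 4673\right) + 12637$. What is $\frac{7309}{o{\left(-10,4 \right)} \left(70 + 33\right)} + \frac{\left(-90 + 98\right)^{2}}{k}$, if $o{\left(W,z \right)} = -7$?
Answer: $- \frac{34362691}{3390863} \approx -10.134$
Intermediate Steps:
$k = 18812$ ($k = 6175 + 12637 = 18812$)
$\frac{7309}{o{\left(-10,4 \right)} \left(70 + 33\right)} + \frac{\left(-90 + 98\right)^{2}}{k} = \frac{7309}{\left(-7\right) \left(70 + 33\right)} + \frac{\left(-90 + 98\right)^{2}}{18812} = \frac{7309}{\left(-7\right) 103} + 8^{2} \cdot \frac{1}{18812} = \frac{7309}{-721} + 64 \cdot \frac{1}{18812} = 7309 \left(- \frac{1}{721}\right) + \frac{16}{4703} = - \frac{7309}{721} + \frac{16}{4703} = - \frac{34362691}{3390863}$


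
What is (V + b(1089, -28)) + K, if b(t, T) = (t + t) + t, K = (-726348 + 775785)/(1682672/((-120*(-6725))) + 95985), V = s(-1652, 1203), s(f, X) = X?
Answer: 43286643481605/9682697209 ≈ 4470.5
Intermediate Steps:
V = 1203
K = 4986957375/9682697209 (K = 49437/(1682672/807000 + 95985) = 49437/(1682672*(1/807000) + 95985) = 49437/(210334/100875 + 95985) = 49437/(9682697209/100875) = 49437*(100875/9682697209) = 4986957375/9682697209 ≈ 0.51504)
b(t, T) = 3*t (b(t, T) = 2*t + t = 3*t)
(V + b(1089, -28)) + K = (1203 + 3*1089) + 4986957375/9682697209 = (1203 + 3267) + 4986957375/9682697209 = 4470 + 4986957375/9682697209 = 43286643481605/9682697209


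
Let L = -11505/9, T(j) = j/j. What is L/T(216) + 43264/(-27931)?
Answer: -107245177/83793 ≈ -1279.9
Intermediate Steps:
T(j) = 1
L = -3835/3 (L = -11505/9 = -767*5/3 = -3835/3 ≈ -1278.3)
L/T(216) + 43264/(-27931) = -3835/3/1 + 43264/(-27931) = -3835/3*1 + 43264*(-1/27931) = -3835/3 - 43264/27931 = -107245177/83793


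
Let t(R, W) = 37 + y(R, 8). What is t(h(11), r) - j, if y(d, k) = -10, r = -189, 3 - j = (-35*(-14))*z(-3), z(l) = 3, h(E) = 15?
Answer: 1494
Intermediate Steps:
j = -1467 (j = 3 - (-35*(-14))*3 = 3 - 490*3 = 3 - 1*1470 = 3 - 1470 = -1467)
t(R, W) = 27 (t(R, W) = 37 - 10 = 27)
t(h(11), r) - j = 27 - 1*(-1467) = 27 + 1467 = 1494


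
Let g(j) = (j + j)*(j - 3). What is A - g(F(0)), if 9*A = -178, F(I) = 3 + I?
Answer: -178/9 ≈ -19.778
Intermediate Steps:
A = -178/9 (A = (⅑)*(-178) = -178/9 ≈ -19.778)
g(j) = 2*j*(-3 + j) (g(j) = (2*j)*(-3 + j) = 2*j*(-3 + j))
A - g(F(0)) = -178/9 - 2*(3 + 0)*(-3 + (3 + 0)) = -178/9 - 2*3*(-3 + 3) = -178/9 - 2*3*0 = -178/9 - 1*0 = -178/9 + 0 = -178/9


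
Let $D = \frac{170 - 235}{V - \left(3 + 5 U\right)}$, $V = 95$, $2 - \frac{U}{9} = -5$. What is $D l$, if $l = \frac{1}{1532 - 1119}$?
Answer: $\frac{65}{92099} \approx 0.00070576$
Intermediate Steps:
$U = 63$ ($U = 18 - -45 = 18 + 45 = 63$)
$D = \frac{65}{223}$ ($D = \frac{170 - 235}{95 - 318} = - \frac{65}{95 - 318} = - \frac{65}{-223} = \left(-65\right) \left(- \frac{1}{223}\right) = \frac{65}{223} \approx 0.29148$)
$l = \frac{1}{413} \approx 0.0024213$
$D l = \frac{65}{223} \cdot \frac{1}{413} = \frac{65}{92099}$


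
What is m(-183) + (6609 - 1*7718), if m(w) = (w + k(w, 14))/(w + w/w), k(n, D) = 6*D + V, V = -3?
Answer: -100868/91 ≈ -1108.4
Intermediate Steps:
k(n, D) = -3 + 6*D (k(n, D) = 6*D - 3 = -3 + 6*D)
m(w) = (81 + w)/(1 + w) (m(w) = (w + (-3 + 6*14))/(w + w/w) = (w + (-3 + 84))/(w + 1) = (w + 81)/(1 + w) = (81 + w)/(1 + w))
m(-183) + (6609 - 1*7718) = (81 - 183)/(1 - 183) + (6609 - 1*7718) = -102/(-182) + (6609 - 7718) = -1/182*(-102) - 1109 = 51/91 - 1109 = -100868/91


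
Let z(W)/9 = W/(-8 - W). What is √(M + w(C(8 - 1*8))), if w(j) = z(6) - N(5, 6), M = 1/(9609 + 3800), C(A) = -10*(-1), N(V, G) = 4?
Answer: 4*I*√4326427259/93863 ≈ 2.803*I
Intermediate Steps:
C(A) = 10
z(W) = 9*W/(-8 - W) (z(W) = 9*(W/(-8 - W)) = 9*W/(-8 - W))
M = 1/13409 ≈ 7.4577e-5
w(j) = -55/7 (w(j) = -9*6/(8 + 6) - 1*4 = -9*6/14 - 4 = -9*6*1/14 - 4 = -27/7 - 4 = -55/7)
√(M + w(C(8 - 1*8))) = √(1/13409 - 55/7) = √(-737488/93863) = 4*I*√4326427259/93863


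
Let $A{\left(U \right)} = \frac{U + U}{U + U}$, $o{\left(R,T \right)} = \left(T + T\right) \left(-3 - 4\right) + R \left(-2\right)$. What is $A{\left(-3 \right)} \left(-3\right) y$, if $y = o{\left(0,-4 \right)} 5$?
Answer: $-840$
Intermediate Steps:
$o{\left(R,T \right)} = - 14 T - 2 R$ ($o{\left(R,T \right)} = 2 T \left(-7\right) - 2 R = - 14 T - 2 R$)
$A{\left(U \right)} = 1$ ($A{\left(U \right)} = \frac{2 U}{2 U} = 2 U \frac{1}{2 U} = 1$)
$y = 280$ ($y = \left(\left(-14\right) \left(-4\right) - 0\right) 5 = \left(56 + 0\right) 5 = 56 \cdot 5 = 280$)
$A{\left(-3 \right)} \left(-3\right) y = 1 \left(-3\right) 280 = \left(-3\right) 280 = -840$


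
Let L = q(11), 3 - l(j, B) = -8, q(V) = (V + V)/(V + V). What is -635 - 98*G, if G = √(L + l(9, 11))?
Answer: -635 - 196*√3 ≈ -974.48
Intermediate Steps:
q(V) = 1 (q(V) = (2*V)/((2*V)) = (2*V)*(1/(2*V)) = 1)
l(j, B) = 11 (l(j, B) = 3 - 1*(-8) = 3 + 8 = 11)
L = 1
G = 2*√3 (G = √(1 + 11) = √12 = 2*√3 ≈ 3.4641)
-635 - 98*G = -635 - 196*√3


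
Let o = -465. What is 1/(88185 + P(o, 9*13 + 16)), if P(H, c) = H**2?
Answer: 1/304410 ≈ 3.2850e-6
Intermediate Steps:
1/(88185 + P(o, 9*13 + 16)) = 1/(88185 + (-465)**2) = 1/(88185 + 216225) = 1/304410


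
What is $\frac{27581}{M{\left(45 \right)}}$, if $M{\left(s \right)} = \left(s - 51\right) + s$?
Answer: $\frac{27581}{39} \approx 707.21$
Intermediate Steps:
$M{\left(s \right)} = -51 + 2 s$ ($M{\left(s \right)} = \left(-51 + s\right) + s = -51 + 2 s$)
$\frac{27581}{M{\left(45 \right)}} = \frac{27581}{-51 + 2 \cdot 45} = \frac{27581}{-51 + 90} = \frac{27581}{39}$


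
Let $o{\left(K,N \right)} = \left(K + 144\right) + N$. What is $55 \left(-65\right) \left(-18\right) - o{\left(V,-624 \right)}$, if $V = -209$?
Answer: $65039$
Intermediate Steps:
$o{\left(K,N \right)} = 144 + K + N$ ($o{\left(K,N \right)} = \left(144 + K\right) + N = 144 + K + N$)
$55 \left(-65\right) \left(-18\right) - o{\left(V,-624 \right)} = 55 \left(-65\right) \left(-18\right) - \left(144 - 209 - 624\right) = \left(-3575\right) \left(-18\right) - -689 = 64350 + 689 = 65039$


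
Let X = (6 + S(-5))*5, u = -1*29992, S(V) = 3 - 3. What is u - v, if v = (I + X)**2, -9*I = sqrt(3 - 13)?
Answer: -2502242/81 + 20*I*sqrt(10)/3 ≈ -30892.0 + 21.082*I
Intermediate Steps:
S(V) = 0
u = -29992
I = -I*sqrt(10)/9 (I = -sqrt(3 - 13)/9 = -I*sqrt(10)/9 ≈ -0.35136*I)
X = 30 (X = (6 + 0)*5 = 6*5 = 30)
v = (30 - I*sqrt(10)/9)**2 (v = (-I*sqrt(10)/9 + 30)**2 = (30 - I*sqrt(10)/9)**2 ≈ 899.88 - 21.082*I)
u - v = -29992 - (270 - I*sqrt(10))**2/81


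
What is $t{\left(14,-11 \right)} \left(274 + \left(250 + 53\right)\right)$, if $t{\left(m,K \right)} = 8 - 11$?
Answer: $-1731$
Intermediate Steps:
$t{\left(m,K \right)} = -3$
$t{\left(14,-11 \right)} \left(274 + \left(250 + 53\right)\right) = - 3 \left(274 + \left(250 + 53\right)\right) = - 3 \left(274 + 303\right) = \left(-3\right) 577 = -1731$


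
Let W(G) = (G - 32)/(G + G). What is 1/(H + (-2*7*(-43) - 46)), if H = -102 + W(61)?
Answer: 122/55417 ≈ 0.0022015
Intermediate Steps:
W(G) = (-32 + G)/(2*G) (W(G) = (-32 + G)/((2*G)) = (-32 + G)*(1/(2*G)) = (-32 + G)/(2*G))
H = -12415/122 (H = -102 + (1/2)*(-32 + 61)/61 = -102 + (1/2)*(1/61)*29 = -102 + 29/122 = -12415/122 ≈ -101.76)
1/(H + (-2*7*(-43) - 46)) = 1/(-12415/122 + (-2*7*(-43) - 46)) = 1/(-12415/122 + (-14*(-43) - 46)) = 1/(-12415/122 + (602 - 46)) = 1/(-12415/122 + 556) = 1/(55417/122) = 122/55417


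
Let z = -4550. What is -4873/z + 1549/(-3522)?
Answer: 2528689/4006275 ≈ 0.63118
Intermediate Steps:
-4873/z + 1549/(-3522) = -4873/(-4550) + 1549/(-3522) = -4873*(-1/4550) + 1549*(-1/3522) = 4873/4550 - 1549/3522 = 2528689/4006275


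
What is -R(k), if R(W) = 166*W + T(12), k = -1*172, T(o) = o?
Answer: 28540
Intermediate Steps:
k = -172
R(W) = 12 + 166*W (R(W) = 166*W + 12 = 12 + 166*W)
-R(k) = -(12 + 166*(-172)) = -(12 - 28552) = -1*(-28540) = 28540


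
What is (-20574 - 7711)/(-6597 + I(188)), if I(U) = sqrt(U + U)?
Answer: 186596145/43520033 + 56570*sqrt(94)/43520033 ≈ 4.3002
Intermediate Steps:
I(U) = sqrt(2)*sqrt(U) (I(U) = sqrt(2*U) = sqrt(2)*sqrt(U))
(-20574 - 7711)/(-6597 + I(188)) = (-20574 - 7711)/(-6597 + sqrt(2)*sqrt(188)) = -28285/(-6597 + sqrt(2)*(2*sqrt(47))) = -28285/(-6597 + 2*sqrt(94))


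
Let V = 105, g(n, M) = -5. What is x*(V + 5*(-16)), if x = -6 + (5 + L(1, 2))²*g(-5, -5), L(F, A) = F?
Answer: -4650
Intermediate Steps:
x = -186 (x = -6 + (5 + 1)²*(-5) = -6 + 6²*(-5) = -6 + 36*(-5) = -6 - 180 = -186)
x*(V + 5*(-16)) = -186*(105 + 5*(-16)) = -186*(105 - 80) = -186*25 = -4650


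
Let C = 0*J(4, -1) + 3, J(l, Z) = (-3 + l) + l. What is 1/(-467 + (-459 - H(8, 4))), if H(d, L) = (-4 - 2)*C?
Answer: -1/908 ≈ -0.0011013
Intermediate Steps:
J(l, Z) = -3 + 2*l
C = 3 (C = 0*(-3 + 2*4) + 3 = 0*(-3 + 8) + 3 = 0*5 + 3 = 0 + 3 = 3)
H(d, L) = -18 (H(d, L) = (-4 - 2)*3 = -6*3 = -18)
1/(-467 + (-459 - H(8, 4))) = 1/(-467 + (-459 - 1*(-18))) = 1/(-467 + (-459 + 18)) = 1/(-467 - 441) = 1/(-908) = -1/908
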